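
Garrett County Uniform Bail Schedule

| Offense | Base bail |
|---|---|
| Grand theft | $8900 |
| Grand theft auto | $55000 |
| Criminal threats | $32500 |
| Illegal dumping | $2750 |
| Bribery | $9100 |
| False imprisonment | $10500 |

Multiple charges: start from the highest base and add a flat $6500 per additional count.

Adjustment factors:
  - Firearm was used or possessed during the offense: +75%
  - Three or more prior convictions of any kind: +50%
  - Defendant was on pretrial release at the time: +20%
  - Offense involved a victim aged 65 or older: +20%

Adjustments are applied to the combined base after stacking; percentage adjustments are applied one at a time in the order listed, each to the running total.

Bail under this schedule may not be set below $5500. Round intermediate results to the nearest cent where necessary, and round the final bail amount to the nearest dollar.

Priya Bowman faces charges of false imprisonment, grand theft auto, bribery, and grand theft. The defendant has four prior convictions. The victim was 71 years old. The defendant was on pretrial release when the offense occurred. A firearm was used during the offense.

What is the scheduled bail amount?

$281610

Base amounts from the schedule: false imprisonment $10500; grand theft auto $55000; bribery $9100; grand theft $8900.
Stacking rule: highest base plus $6500 per additional charge. Highest is grand theft auto at $55000; 3 additional charges → +$19500. Combined base = $74500.
Firearm was used or possessed during the offense (+75%): $74500 × 1.75 = $130375.
Three or more prior convictions of any kind (+50%): $130375 × 1.5 = $195562.50.
Defendant was on pretrial release at the time (+20%): $195562.50 × 1.2 = $234675.
Offense involved a victim aged 65 or older (+20%): $234675 × 1.2 = $281610.
$281610 is at or above the $5500 minimum.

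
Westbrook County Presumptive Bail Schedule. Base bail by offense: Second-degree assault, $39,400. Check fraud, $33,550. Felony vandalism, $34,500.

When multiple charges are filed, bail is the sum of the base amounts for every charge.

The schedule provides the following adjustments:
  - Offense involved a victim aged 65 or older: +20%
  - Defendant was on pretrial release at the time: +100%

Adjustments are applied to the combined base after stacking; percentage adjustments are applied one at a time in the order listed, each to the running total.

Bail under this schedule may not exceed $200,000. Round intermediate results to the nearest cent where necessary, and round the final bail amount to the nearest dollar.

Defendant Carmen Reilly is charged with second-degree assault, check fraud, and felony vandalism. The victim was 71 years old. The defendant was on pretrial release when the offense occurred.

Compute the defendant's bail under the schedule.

Base amounts from the schedule: second-degree assault $39,400; check fraud $33,550; felony vandalism $34,500.
Stacking rule: sum of all bases. $39,400 + $33,550 + $34,500 = $107,450.
Offense involved a victim aged 65 or older (+20%): $107,450 × 1.2 = $128,940.
Defendant was on pretrial release at the time (+100%): $128,940 × 2 = $257,880.
Result $257,880 exceeds the maximum of $200,000; bail is capped at $200,000.

$200,000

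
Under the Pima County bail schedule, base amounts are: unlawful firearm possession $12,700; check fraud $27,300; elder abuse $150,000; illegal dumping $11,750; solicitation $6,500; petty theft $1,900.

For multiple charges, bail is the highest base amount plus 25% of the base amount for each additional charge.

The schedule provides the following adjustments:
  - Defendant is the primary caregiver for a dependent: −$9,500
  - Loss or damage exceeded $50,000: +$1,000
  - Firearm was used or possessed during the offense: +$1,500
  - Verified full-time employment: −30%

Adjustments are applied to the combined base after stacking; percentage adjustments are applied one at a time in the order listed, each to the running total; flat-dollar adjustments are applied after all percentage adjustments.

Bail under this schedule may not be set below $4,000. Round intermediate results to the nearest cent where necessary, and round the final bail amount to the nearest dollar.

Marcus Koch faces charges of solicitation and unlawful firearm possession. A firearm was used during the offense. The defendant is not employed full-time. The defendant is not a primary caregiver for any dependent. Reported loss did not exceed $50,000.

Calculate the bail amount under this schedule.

Base amounts from the schedule: solicitation $6,500; unlawful firearm possession $12,700.
Stacking rule: highest base plus 25% of each additional charge. Highest is unlawful firearm possession at $12,700. Additional: $6,500 × 25% = $1,625. Combined base = $12,700 + $1,625 = $14,325.
Firearm was used or possessed during the offense (+$1,500 flat): $14,325 + $1,500 = $15,825.
$15,825 is at or above the $4,000 minimum.

$15,825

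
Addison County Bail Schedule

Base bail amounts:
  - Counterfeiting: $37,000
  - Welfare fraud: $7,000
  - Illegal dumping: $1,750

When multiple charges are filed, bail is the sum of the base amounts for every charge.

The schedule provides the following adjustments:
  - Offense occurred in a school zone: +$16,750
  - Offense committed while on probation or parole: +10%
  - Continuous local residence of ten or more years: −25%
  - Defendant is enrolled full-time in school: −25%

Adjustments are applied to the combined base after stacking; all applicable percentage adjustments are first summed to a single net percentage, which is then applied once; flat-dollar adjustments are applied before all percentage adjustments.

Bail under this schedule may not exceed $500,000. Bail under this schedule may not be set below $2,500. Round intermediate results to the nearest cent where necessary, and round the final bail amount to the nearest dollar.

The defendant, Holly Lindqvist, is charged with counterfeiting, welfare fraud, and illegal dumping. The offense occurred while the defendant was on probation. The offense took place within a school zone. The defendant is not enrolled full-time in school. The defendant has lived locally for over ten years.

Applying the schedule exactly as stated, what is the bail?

$53,125

Base amounts from the schedule: counterfeiting $37,000; welfare fraud $7,000; illegal dumping $1,750.
Stacking rule: sum of all bases. $37,000 + $7,000 + $1,750 = $45,750.
Offense occurred in a school zone (+$16,750 flat): $45,750 + $16,750 = $62,500.
Net percentage adjustment: +10% −25% = −15%. $62,500 × 0.85 = $53,125.
$53,125 is within the $500,000 maximum.
$53,125 is at or above the $2,500 minimum.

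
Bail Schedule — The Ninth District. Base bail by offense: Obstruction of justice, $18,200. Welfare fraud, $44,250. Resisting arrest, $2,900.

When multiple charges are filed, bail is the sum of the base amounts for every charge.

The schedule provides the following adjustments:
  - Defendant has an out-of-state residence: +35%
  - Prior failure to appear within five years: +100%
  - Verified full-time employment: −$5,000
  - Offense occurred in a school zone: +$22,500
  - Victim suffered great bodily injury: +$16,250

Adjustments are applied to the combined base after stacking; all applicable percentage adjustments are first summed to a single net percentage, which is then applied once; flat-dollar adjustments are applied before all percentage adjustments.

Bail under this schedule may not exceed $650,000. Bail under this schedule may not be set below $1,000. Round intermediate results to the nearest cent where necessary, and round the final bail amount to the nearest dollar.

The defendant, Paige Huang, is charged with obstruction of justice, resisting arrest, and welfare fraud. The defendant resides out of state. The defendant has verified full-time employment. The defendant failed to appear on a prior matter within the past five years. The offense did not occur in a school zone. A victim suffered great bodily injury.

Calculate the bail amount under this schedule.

Base amounts from the schedule: obstruction of justice $18,200; resisting arrest $2,900; welfare fraud $44,250.
Stacking rule: sum of all bases. $18,200 + $2,900 + $44,250 = $65,350.
Verified full-time employment (−$5,000 flat): $65,350 − $5,000 = $60,350.
Victim suffered great bodily injury (+$16,250 flat): $60,350 + $16,250 = $76,600.
Net percentage adjustment: +35% +100% = +135%. $76,600 × 2.35 = $180,010.
$180,010 is within the $650,000 maximum.
$180,010 is at or above the $1,000 minimum.

$180,010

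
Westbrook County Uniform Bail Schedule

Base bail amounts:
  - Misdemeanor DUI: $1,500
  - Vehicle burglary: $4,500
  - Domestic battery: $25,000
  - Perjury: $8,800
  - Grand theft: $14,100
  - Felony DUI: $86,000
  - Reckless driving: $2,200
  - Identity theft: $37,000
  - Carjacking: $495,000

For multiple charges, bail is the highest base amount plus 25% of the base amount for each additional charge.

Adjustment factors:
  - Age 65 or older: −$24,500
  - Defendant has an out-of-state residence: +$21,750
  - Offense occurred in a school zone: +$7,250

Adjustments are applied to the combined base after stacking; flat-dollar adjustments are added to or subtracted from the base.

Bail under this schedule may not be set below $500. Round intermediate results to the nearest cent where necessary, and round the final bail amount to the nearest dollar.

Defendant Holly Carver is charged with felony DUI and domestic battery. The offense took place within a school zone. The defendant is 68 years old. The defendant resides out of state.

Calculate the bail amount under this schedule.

Base amounts from the schedule: felony DUI $86,000; domestic battery $25,000.
Stacking rule: highest base plus 25% of each additional charge. Highest is felony DUI at $86,000. Additional: $25,000 × 25% = $6,250. Combined base = $86,000 + $6,250 = $92,250.
Age 65 or older (−$24,500 flat): $92,250 − $24,500 = $67,750.
Defendant has an out-of-state residence (+$21,750 flat): $67,750 + $21,750 = $89,500.
Offense occurred in a school zone (+$7,250 flat): $89,500 + $7,250 = $96,750.
$96,750 is at or above the $500 minimum.

$96,750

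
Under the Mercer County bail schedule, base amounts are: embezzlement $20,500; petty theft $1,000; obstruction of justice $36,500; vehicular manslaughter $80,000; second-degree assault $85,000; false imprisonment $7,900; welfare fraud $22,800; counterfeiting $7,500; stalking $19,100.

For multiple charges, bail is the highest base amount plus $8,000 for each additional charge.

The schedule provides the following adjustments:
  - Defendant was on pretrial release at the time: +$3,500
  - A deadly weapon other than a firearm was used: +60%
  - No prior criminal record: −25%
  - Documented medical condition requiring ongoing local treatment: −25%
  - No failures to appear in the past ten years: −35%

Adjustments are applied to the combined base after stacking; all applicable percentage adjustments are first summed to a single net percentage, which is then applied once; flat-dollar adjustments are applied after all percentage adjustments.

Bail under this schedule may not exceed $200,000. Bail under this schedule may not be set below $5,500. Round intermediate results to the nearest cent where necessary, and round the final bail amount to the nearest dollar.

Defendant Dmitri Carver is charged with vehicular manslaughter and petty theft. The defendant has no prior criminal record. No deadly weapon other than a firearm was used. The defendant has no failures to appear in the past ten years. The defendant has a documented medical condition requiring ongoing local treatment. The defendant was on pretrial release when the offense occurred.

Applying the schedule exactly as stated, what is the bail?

Base amounts from the schedule: vehicular manslaughter $80,000; petty theft $1,000.
Stacking rule: highest base plus $8,000 per additional charge. Highest is vehicular manslaughter at $80,000; 1 additional charge → +$8,000. Combined base = $88,000.
Net percentage adjustment: −25% −25% −35% = −85%. $88,000 × 0.15 = $13,200.
Defendant was on pretrial release at the time (+$3,500 flat): $13,200 + $3,500 = $16,700.
$16,700 is within the $200,000 maximum.
$16,700 is at or above the $5,500 minimum.

$16,700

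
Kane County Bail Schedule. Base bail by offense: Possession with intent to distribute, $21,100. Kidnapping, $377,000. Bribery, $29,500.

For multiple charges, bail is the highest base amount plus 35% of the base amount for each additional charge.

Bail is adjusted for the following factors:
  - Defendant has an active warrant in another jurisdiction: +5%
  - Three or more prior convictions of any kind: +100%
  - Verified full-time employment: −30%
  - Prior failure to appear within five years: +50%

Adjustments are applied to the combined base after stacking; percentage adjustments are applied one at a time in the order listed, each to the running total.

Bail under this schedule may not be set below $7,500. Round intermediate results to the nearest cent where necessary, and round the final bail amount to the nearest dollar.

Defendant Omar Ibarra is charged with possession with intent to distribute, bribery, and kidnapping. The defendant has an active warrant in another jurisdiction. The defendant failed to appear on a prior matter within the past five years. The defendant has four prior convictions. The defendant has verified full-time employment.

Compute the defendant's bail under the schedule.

$870,336

Base amounts from the schedule: possession with intent to distribute $21,100; bribery $29,500; kidnapping $377,000.
Stacking rule: highest base plus 35% of each additional charge. Highest is kidnapping at $377,000. Additional: $21,100 × 35% = $7,385; $29,500 × 35% = $10,325. Combined base = $377,000 + $17,710 = $394,710.
Defendant has an active warrant in another jurisdiction (+5%): $394,710 × 1.05 = $414,445.50.
Three or more prior convictions of any kind (+100%): $414,445.50 × 2 = $828,891.
Verified full-time employment (−30%): $828,891 × 0.7 = $580,223.70.
Prior failure to appear within five years (+50%): $580,223.70 × 1.5 = $870,335.55.
$870,335.55 is at or above the $7,500 minimum.
Rounded to the nearest dollar: $870,336.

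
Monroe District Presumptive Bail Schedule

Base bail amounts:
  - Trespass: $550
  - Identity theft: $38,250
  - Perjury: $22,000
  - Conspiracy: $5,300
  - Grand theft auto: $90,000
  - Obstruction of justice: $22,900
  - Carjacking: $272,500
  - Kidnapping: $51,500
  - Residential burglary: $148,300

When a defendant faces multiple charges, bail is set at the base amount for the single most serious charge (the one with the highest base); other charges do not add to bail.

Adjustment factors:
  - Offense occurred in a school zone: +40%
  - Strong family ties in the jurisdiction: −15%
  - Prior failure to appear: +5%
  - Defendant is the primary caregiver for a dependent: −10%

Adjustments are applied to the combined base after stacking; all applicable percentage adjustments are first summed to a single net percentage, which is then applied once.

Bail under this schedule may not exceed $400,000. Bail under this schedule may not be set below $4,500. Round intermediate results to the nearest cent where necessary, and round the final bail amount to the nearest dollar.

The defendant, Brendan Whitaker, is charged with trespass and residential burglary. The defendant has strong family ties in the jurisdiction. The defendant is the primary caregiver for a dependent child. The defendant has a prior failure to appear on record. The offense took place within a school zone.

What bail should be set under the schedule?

$177,960

Base amounts from the schedule: trespass $550; residential burglary $148,300.
Stacking rule: use the highest base only. Highest is residential burglary at $148,300. Combined base = $148,300.
Net percentage adjustment: +40% −15% +5% −10% = +20%. $148,300 × 1.2 = $177,960.
$177,960 is within the $400,000 maximum.
$177,960 is at or above the $4,500 minimum.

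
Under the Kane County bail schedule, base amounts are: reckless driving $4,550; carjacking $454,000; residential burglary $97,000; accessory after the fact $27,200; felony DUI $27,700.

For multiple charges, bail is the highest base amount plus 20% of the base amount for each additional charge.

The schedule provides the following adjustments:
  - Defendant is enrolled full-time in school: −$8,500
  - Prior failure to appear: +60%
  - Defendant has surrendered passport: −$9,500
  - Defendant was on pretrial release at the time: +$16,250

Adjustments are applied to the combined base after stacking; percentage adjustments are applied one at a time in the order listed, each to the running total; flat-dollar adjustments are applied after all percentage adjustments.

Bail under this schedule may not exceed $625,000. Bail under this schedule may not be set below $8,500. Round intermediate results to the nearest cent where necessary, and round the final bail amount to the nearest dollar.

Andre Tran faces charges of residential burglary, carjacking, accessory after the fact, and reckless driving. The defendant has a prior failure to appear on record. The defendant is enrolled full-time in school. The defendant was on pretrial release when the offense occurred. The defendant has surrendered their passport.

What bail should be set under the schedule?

Base amounts from the schedule: residential burglary $97,000; carjacking $454,000; accessory after the fact $27,200; reckless driving $4,550.
Stacking rule: highest base plus 20% of each additional charge. Highest is carjacking at $454,000. Additional: $97,000 × 20% = $19,400; $27,200 × 20% = $5,440; $4,550 × 20% = $910. Combined base = $454,000 + $25,750 = $479,750.
Prior failure to appear (+60%): $479,750 × 1.6 = $767,600.
Defendant is enrolled full-time in school (−$8,500 flat): $767,600 − $8,500 = $759,100.
Defendant has surrendered passport (−$9,500 flat): $759,100 − $9,500 = $749,600.
Defendant was on pretrial release at the time (+$16,250 flat): $749,600 + $16,250 = $765,850.
Result $765,850 exceeds the maximum of $625,000; bail is capped at $625,000.
$625,000 is at or above the $8,500 minimum.

$625,000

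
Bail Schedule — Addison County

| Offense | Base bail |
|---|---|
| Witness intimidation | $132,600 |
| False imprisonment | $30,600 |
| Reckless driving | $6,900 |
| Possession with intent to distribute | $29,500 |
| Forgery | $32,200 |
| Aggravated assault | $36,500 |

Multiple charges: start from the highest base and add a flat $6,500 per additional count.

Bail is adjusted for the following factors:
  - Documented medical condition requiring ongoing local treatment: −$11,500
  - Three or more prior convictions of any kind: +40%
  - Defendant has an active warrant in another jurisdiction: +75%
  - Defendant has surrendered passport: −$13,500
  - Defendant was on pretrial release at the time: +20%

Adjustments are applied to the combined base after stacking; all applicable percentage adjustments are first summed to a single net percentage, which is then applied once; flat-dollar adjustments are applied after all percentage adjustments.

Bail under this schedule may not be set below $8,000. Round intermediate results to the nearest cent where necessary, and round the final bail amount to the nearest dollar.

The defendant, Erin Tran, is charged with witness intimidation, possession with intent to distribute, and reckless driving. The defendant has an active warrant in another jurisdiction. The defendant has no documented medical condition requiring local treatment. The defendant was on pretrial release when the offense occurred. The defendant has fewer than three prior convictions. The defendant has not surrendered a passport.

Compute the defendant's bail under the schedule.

$283,920

Base amounts from the schedule: witness intimidation $132,600; possession with intent to distribute $29,500; reckless driving $6,900.
Stacking rule: highest base plus $6,500 per additional charge. Highest is witness intimidation at $132,600; 2 additional charges → +$13,000. Combined base = $145,600.
Net percentage adjustment: +75% +20% = +95%. $145,600 × 1.95 = $283,920.
$283,920 is at or above the $8,000 minimum.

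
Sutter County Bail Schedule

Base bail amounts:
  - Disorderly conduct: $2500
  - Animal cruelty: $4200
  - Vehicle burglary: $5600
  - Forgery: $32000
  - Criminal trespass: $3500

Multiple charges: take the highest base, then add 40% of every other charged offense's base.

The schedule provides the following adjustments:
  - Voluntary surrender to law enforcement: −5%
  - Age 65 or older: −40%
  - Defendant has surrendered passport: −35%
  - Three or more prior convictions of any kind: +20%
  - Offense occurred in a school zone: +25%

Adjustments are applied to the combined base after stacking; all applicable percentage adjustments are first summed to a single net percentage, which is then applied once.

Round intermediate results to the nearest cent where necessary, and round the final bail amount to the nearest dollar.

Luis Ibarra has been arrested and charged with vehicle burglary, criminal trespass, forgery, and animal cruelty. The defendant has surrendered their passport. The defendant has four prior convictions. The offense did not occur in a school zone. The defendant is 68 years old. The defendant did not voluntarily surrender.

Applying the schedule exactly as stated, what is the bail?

$16794

Base amounts from the schedule: vehicle burglary $5600; criminal trespass $3500; forgery $32000; animal cruelty $4200.
Stacking rule: highest base plus 40% of each additional charge. Highest is forgery at $32000. Additional: $5600 × 40% = $2240; $3500 × 40% = $1400; $4200 × 40% = $1680. Combined base = $32000 + $5320 = $37320.
Net percentage adjustment: −40% −35% +20% = −55%. $37320 × 0.45 = $16794.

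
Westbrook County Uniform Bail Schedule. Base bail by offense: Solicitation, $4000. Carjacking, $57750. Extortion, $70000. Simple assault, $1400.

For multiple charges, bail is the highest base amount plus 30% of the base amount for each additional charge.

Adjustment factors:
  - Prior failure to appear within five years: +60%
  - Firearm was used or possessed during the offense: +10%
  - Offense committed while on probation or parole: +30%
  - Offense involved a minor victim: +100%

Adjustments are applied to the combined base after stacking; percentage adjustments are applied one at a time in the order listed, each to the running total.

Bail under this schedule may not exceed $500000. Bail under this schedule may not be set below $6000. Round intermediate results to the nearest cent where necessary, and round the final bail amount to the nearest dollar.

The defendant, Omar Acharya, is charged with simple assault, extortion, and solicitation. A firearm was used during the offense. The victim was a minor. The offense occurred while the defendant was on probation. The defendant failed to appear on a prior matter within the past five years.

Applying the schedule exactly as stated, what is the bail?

$327733

Base amounts from the schedule: simple assault $1400; extortion $70000; solicitation $4000.
Stacking rule: highest base plus 30% of each additional charge. Highest is extortion at $70000. Additional: $1400 × 30% = $420; $4000 × 30% = $1200. Combined base = $70000 + $1620 = $71620.
Prior failure to appear within five years (+60%): $71620 × 1.6 = $114592.
Firearm was used or possessed during the offense (+10%): $114592 × 1.1 = $126051.20.
Offense committed while on probation or parole (+30%): $126051.20 × 1.3 = $163866.56.
Offense involved a minor victim (+100%): $163866.56 × 2 = $327733.12.
$327733.12 is within the $500000 maximum.
$327733.12 is at or above the $6000 minimum.
Rounded to the nearest dollar: $327733.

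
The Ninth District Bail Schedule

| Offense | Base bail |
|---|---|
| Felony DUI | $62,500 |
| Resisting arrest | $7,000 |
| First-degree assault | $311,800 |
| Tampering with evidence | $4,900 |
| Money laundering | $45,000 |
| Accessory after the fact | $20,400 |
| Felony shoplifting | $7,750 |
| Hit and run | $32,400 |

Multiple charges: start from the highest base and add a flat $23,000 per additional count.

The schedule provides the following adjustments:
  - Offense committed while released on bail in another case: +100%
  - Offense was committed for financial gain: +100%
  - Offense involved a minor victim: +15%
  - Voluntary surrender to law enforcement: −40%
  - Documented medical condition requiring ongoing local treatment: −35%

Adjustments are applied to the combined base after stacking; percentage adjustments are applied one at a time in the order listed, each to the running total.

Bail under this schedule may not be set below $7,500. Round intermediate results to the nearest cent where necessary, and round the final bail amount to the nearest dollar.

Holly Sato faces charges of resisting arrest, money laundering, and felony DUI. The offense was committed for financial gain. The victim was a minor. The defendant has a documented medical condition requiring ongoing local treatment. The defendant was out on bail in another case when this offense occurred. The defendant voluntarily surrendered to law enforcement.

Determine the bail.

$194,649

Base amounts from the schedule: resisting arrest $7,000; money laundering $45,000; felony DUI $62,500.
Stacking rule: highest base plus $23,000 per additional charge. Highest is felony DUI at $62,500; 2 additional charges → +$46,000. Combined base = $108,500.
Offense committed while released on bail in another case (+100%): $108,500 × 2 = $217,000.
Offense was committed for financial gain (+100%): $217,000 × 2 = $434,000.
Offense involved a minor victim (+15%): $434,000 × 1.15 = $499,100.
Voluntary surrender to law enforcement (−40%): $499,100 × 0.6 = $299,460.
Documented medical condition requiring ongoing local treatment (−35%): $299,460 × 0.65 = $194,649.
$194,649 is at or above the $7,500 minimum.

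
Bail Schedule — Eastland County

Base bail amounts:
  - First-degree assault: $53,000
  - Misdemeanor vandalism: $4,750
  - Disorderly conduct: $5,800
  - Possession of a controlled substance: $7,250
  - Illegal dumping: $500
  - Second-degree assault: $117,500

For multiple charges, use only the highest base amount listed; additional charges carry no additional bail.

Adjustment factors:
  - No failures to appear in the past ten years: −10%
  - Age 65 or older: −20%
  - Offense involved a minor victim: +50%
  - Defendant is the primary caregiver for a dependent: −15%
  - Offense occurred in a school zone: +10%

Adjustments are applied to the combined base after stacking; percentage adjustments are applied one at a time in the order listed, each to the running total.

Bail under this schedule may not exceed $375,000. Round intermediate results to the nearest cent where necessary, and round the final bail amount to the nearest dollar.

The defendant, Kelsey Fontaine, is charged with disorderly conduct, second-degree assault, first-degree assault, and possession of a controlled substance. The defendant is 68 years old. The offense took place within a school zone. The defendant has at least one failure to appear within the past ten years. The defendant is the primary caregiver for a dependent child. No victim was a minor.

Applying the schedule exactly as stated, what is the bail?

$87,890

Base amounts from the schedule: disorderly conduct $5,800; second-degree assault $117,500; first-degree assault $53,000; possession of a controlled substance $7,250.
Stacking rule: use the highest base only. Highest is second-degree assault at $117,500. Combined base = $117,500.
Age 65 or older (−20%): $117,500 × 0.8 = $94,000.
Defendant is the primary caregiver for a dependent (−15%): $94,000 × 0.85 = $79,900.
Offense occurred in a school zone (+10%): $79,900 × 1.1 = $87,890.
$87,890 is within the $375,000 maximum.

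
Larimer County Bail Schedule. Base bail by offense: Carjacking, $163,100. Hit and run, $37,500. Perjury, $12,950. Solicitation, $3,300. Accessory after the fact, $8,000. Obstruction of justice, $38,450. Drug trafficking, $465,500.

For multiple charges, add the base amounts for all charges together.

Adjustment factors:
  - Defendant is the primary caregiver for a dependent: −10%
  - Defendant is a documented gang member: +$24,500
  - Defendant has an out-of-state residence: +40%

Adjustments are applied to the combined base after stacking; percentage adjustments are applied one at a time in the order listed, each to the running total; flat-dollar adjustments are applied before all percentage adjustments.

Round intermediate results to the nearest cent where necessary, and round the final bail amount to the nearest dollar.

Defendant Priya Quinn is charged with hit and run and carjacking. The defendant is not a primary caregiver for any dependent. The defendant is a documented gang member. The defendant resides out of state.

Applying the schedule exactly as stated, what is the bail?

Base amounts from the schedule: hit and run $37,500; carjacking $163,100.
Stacking rule: sum of all bases. $37,500 + $163,100 = $200,600.
Defendant is a documented gang member (+$24,500 flat): $200,600 + $24,500 = $225,100.
Defendant has an out-of-state residence (+40%): $225,100 × 1.4 = $315,140.

$315,140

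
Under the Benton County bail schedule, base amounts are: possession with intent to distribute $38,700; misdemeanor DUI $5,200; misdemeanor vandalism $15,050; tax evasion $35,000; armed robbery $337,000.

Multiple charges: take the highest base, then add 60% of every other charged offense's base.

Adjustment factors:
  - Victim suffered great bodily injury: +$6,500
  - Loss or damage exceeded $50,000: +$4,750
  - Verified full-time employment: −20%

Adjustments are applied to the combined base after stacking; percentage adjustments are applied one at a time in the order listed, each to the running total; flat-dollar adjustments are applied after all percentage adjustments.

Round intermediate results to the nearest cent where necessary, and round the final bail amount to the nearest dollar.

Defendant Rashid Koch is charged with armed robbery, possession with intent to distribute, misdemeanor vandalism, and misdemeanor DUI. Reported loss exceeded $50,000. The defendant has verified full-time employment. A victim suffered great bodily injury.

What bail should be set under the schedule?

Base amounts from the schedule: armed robbery $337,000; possession with intent to distribute $38,700; misdemeanor vandalism $15,050; misdemeanor DUI $5,200.
Stacking rule: highest base plus 60% of each additional charge. Highest is armed robbery at $337,000. Additional: $38,700 × 60% = $23,220; $15,050 × 60% = $9,030; $5,200 × 60% = $3,120. Combined base = $337,000 + $35,370 = $372,370.
Verified full-time employment (−20%): $372,370 × 0.8 = $297,896.
Victim suffered great bodily injury (+$6,500 flat): $297,896 + $6,500 = $304,396.
Loss or damage exceeded $50,000 (+$4,750 flat): $304,396 + $4,750 = $309,146.

$309,146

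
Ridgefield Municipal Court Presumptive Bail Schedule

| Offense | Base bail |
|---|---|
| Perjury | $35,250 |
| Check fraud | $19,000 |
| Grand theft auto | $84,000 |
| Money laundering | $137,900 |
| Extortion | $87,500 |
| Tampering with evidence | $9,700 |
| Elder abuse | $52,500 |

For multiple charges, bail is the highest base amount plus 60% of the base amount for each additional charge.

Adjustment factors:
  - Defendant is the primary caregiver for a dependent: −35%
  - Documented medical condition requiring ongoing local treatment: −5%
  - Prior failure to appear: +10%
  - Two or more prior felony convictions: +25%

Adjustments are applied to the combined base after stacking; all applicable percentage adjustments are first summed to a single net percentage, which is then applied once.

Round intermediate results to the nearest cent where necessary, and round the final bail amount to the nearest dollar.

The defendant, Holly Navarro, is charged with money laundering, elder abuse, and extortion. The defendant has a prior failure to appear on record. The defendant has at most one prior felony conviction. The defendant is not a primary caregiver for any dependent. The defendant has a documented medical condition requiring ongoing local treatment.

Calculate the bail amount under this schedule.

Base amounts from the schedule: money laundering $137,900; elder abuse $52,500; extortion $87,500.
Stacking rule: highest base plus 60% of each additional charge. Highest is money laundering at $137,900. Additional: $52,500 × 60% = $31,500; $87,500 × 60% = $52,500. Combined base = $137,900 + $84,000 = $221,900.
Net percentage adjustment: −5% +10% = +5%. $221,900 × 1.05 = $232,995.

$232,995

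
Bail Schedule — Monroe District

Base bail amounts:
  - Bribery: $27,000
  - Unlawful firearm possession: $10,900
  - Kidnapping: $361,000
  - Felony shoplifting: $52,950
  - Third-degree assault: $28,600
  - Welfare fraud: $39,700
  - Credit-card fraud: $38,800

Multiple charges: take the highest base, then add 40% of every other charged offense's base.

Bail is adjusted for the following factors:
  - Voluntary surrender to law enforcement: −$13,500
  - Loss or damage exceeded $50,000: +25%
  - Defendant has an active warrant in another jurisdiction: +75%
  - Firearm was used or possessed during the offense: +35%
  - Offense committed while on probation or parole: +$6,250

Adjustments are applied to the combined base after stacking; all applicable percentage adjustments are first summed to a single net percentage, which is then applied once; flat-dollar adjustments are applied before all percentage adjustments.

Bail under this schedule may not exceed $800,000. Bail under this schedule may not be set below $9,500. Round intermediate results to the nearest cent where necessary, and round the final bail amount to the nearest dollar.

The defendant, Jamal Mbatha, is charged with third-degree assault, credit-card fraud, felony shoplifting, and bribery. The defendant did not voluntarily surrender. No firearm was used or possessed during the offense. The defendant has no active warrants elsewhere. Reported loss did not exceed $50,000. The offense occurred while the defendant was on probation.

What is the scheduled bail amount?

$96,960

Base amounts from the schedule: third-degree assault $28,600; credit-card fraud $38,800; felony shoplifting $52,950; bribery $27,000.
Stacking rule: highest base plus 40% of each additional charge. Highest is felony shoplifting at $52,950. Additional: $28,600 × 40% = $11,440; $38,800 × 40% = $15,520; $27,000 × 40% = $10,800. Combined base = $52,950 + $37,760 = $90,710.
Offense committed while on probation or parole (+$6,250 flat): $90,710 + $6,250 = $96,960.
$96,960 is within the $800,000 maximum.
$96,960 is at or above the $9,500 minimum.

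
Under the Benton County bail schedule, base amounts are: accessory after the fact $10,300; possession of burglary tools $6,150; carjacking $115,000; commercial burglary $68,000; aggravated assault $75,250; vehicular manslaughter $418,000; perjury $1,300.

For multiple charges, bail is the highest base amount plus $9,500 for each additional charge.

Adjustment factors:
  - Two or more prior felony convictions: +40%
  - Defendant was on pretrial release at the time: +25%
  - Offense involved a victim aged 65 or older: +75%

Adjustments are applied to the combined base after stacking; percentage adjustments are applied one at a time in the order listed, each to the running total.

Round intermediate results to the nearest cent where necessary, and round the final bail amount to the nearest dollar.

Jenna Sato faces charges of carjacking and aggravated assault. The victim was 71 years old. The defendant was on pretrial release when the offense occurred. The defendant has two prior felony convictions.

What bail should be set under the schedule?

$381,281

Base amounts from the schedule: carjacking $115,000; aggravated assault $75,250.
Stacking rule: highest base plus $9,500 per additional charge. Highest is carjacking at $115,000; 1 additional charge → +$9,500. Combined base = $124,500.
Two or more prior felony convictions (+40%): $124,500 × 1.4 = $174,300.
Defendant was on pretrial release at the time (+25%): $174,300 × 1.25 = $217,875.
Offense involved a victim aged 65 or older (+75%): $217,875 × 1.75 = $381,281.25.
Rounded to the nearest dollar: $381,281.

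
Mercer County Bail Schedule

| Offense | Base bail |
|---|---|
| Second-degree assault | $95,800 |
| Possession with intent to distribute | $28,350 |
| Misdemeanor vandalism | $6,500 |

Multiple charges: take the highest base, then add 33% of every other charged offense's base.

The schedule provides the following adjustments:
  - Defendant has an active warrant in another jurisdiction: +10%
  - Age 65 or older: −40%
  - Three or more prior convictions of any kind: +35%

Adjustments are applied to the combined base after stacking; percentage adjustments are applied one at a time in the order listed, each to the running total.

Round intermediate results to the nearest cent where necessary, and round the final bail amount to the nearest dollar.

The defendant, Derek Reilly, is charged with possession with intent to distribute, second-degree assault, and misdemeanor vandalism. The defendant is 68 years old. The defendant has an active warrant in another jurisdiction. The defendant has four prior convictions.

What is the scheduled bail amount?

Base amounts from the schedule: possession with intent to distribute $28,350; second-degree assault $95,800; misdemeanor vandalism $6,500.
Stacking rule: highest base plus 33% of each additional charge. Highest is second-degree assault at $95,800. Additional: $28,350 × 33% = $9,355.50; $6,500 × 33% = $2,145. Combined base = $95,800 + $11,500.50 = $107,300.50.
Defendant has an active warrant in another jurisdiction (+10%): $107,300.50 × 1.1 = $118,030.55.
Age 65 or older (−40%): $118,030.55 × 0.6 = $70,818.33.
Three or more prior convictions of any kind (+35%): $70,818.33 × 1.35 = $95,604.75.
Rounded to the nearest dollar: $95,605.

$95,605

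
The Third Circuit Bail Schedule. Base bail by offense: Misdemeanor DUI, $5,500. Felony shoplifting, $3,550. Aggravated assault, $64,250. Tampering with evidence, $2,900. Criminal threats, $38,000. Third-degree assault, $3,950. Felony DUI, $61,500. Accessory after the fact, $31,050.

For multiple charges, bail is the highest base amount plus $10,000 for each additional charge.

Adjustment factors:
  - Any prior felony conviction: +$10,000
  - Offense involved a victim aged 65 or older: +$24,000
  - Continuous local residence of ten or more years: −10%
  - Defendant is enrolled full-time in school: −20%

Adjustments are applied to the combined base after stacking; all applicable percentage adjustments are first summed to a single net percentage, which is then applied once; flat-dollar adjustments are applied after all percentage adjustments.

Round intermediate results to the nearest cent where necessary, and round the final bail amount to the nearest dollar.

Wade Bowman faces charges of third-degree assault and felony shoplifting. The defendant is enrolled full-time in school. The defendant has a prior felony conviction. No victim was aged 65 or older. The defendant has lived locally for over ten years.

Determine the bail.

Base amounts from the schedule: third-degree assault $3,950; felony shoplifting $3,550.
Stacking rule: highest base plus $10,000 per additional charge. Highest is third-degree assault at $3,950; 1 additional charge → +$10,000. Combined base = $13,950.
Net percentage adjustment: −10% −20% = −30%. $13,950 × 0.7 = $9,765.
Any prior felony conviction (+$10,000 flat): $9,765 + $10,000 = $19,765.

$19,765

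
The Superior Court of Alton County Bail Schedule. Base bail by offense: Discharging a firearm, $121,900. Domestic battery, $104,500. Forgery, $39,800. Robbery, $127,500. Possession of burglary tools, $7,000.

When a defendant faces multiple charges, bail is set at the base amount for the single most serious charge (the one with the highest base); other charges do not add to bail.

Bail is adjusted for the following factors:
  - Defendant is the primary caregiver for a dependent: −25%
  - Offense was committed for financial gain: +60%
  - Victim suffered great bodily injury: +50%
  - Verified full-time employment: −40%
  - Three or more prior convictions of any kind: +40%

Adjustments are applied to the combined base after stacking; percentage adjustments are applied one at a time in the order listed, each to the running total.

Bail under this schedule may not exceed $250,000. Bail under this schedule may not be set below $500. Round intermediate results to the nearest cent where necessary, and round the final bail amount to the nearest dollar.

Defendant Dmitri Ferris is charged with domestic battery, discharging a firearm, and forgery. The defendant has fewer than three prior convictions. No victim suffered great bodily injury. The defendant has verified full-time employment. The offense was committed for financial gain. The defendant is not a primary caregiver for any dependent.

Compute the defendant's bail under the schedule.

$117,024

Base amounts from the schedule: domestic battery $104,500; discharging a firearm $121,900; forgery $39,800.
Stacking rule: use the highest base only. Highest is discharging a firearm at $121,900. Combined base = $121,900.
Offense was committed for financial gain (+60%): $121,900 × 1.6 = $195,040.
Verified full-time employment (−40%): $195,040 × 0.6 = $117,024.
$117,024 is within the $250,000 maximum.
$117,024 is at or above the $500 minimum.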